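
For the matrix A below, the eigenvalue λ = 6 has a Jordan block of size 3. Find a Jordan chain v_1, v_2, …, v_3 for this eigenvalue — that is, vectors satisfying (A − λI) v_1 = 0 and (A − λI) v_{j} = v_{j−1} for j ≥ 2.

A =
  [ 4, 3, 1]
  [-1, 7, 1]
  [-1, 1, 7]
A Jordan chain for λ = 6 of length 3:
v_1 = (-2, -1, -1)ᵀ
v_2 = (3, 1, 1)ᵀ
v_3 = (0, 1, 0)ᵀ

Let N = A − (6)·I. We want v_3 with N^3 v_3 = 0 but N^2 v_3 ≠ 0; then v_{j-1} := N · v_j for j = 3, …, 2.

Pick v_3 = (0, 1, 0)ᵀ.
Then v_2 = N · v_3 = (3, 1, 1)ᵀ.
Then v_1 = N · v_2 = (-2, -1, -1)ᵀ.

Sanity check: (A − (6)·I) v_1 = (0, 0, 0)ᵀ = 0. ✓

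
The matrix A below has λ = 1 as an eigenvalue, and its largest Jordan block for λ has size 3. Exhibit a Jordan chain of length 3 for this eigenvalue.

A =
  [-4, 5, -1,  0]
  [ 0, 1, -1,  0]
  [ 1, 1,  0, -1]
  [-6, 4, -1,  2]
A Jordan chain for λ = 1 of length 3:
v_1 = (-2, -2, 0, -4)ᵀ
v_2 = (0, 0, 2, -2)ᵀ
v_3 = (1, 1, 0, 0)ᵀ

Let N = A − (1)·I. We want v_3 with N^3 v_3 = 0 but N^2 v_3 ≠ 0; then v_{j-1} := N · v_j for j = 3, …, 2.

Pick v_3 = (1, 1, 0, 0)ᵀ.
Then v_2 = N · v_3 = (0, 0, 2, -2)ᵀ.
Then v_1 = N · v_2 = (-2, -2, 0, -4)ᵀ.

Sanity check: (A − (1)·I) v_1 = (0, 0, 0, 0)ᵀ = 0. ✓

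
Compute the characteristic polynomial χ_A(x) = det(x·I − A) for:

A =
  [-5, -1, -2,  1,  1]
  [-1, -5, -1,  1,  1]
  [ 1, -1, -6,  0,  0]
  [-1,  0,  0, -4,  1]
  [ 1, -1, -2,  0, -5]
x^5 + 25*x^4 + 250*x^3 + 1250*x^2 + 3125*x + 3125

Expanding det(x·I − A) (e.g. by cofactor expansion or by noting that A is similar to its Jordan form J, which has the same characteristic polynomial as A) gives
  χ_A(x) = x^5 + 25*x^4 + 250*x^3 + 1250*x^2 + 3125*x + 3125
which factors as (x + 5)^5. The eigenvalues (with algebraic multiplicities) are λ = -5 with multiplicity 5.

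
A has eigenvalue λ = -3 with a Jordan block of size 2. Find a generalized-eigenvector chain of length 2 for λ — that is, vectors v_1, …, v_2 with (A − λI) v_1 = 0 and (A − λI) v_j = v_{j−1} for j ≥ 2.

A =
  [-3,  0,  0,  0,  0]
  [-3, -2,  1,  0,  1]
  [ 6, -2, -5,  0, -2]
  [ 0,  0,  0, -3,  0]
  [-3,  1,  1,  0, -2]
A Jordan chain for λ = -3 of length 2:
v_1 = (0, -3, 6, 0, -3)ᵀ
v_2 = (1, 0, 0, 0, 0)ᵀ

Let N = A − (-3)·I. We want v_2 with N^2 v_2 = 0 but N^1 v_2 ≠ 0; then v_{j-1} := N · v_j for j = 2, …, 2.

Pick v_2 = (1, 0, 0, 0, 0)ᵀ.
Then v_1 = N · v_2 = (0, -3, 6, 0, -3)ᵀ.

Sanity check: (A − (-3)·I) v_1 = (0, 0, 0, 0, 0)ᵀ = 0. ✓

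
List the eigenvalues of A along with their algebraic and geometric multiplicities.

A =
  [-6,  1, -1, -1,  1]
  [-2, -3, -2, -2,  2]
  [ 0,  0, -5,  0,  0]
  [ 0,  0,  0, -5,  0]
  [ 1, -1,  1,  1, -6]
λ = -5: alg = 5, geom = 4

Step 1 — factor the characteristic polynomial to read off the algebraic multiplicities:
  χ_A(x) = (x + 5)^5

Step 2 — compute geometric multiplicities via the rank-nullity identity g(λ) = n − rank(A − λI):
  rank(A − (-5)·I) = 1, so dim ker(A − (-5)·I) = n − 1 = 4

Summary:
  λ = -5: algebraic multiplicity = 5, geometric multiplicity = 4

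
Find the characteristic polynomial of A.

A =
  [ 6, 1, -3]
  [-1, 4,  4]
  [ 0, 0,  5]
x^3 - 15*x^2 + 75*x - 125

Expanding det(x·I − A) (e.g. by cofactor expansion or by noting that A is similar to its Jordan form J, which has the same characteristic polynomial as A) gives
  χ_A(x) = x^3 - 15*x^2 + 75*x - 125
which factors as (x - 5)^3. The eigenvalues (with algebraic multiplicities) are λ = 5 with multiplicity 3.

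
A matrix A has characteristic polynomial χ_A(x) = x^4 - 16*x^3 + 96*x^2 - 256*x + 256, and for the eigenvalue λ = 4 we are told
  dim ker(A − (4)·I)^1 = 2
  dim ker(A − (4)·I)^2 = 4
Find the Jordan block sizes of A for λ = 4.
Block sizes for λ = 4: [2, 2]

From the dimensions of kernels of powers, the number of Jordan blocks of size at least j is d_j − d_{j−1} where d_j = dim ker(N^j) (with d_0 = 0). Computing the differences gives [2, 2].
The number of blocks of size exactly k is (#blocks of size ≥ k) − (#blocks of size ≥ k + 1), so the partition is: 2 block(s) of size 2.
In nonincreasing order the block sizes are [2, 2].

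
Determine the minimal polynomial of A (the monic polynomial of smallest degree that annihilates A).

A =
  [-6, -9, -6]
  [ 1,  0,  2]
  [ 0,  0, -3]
x^2 + 6*x + 9

The characteristic polynomial is χ_A(x) = (x + 3)^3, so the eigenvalues are known. The minimal polynomial is
  m_A(x) = Π_λ (x − λ)^{k_λ}
where k_λ is the size of the *largest* Jordan block for λ (equivalently, the smallest k with (A − λI)^k v = 0 for every generalised eigenvector v of λ).

  λ = -3: largest Jordan block has size 2, contributing (x + 3)^2

So m_A(x) = (x + 3)^2 = x^2 + 6*x + 9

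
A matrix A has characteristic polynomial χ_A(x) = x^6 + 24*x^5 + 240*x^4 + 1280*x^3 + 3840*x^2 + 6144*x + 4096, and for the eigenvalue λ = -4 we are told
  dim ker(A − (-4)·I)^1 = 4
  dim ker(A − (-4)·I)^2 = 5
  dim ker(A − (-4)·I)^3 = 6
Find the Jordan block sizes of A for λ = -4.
Block sizes for λ = -4: [3, 1, 1, 1]

From the dimensions of kernels of powers, the number of Jordan blocks of size at least j is d_j − d_{j−1} where d_j = dim ker(N^j) (with d_0 = 0). Computing the differences gives [4, 1, 1].
The number of blocks of size exactly k is (#blocks of size ≥ k) − (#blocks of size ≥ k + 1), so the partition is: 3 block(s) of size 1, 1 block(s) of size 3.
In nonincreasing order the block sizes are [3, 1, 1, 1].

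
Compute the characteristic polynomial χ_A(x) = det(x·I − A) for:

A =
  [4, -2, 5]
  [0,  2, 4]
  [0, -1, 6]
x^3 - 12*x^2 + 48*x - 64

Expanding det(x·I − A) (e.g. by cofactor expansion or by noting that A is similar to its Jordan form J, which has the same characteristic polynomial as A) gives
  χ_A(x) = x^3 - 12*x^2 + 48*x - 64
which factors as (x - 4)^3. The eigenvalues (with algebraic multiplicities) are λ = 4 with multiplicity 3.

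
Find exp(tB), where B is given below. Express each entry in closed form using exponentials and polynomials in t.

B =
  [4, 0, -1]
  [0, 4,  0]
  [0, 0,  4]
e^{tB} =
  [exp(4*t), 0, -t*exp(4*t)]
  [0, exp(4*t), 0]
  [0, 0, exp(4*t)]

Strategy: write B = P · J · P⁻¹ where J is a Jordan canonical form, so e^{tB} = P · e^{tJ} · P⁻¹, and e^{tJ} can be computed block-by-block.

B has Jordan form
J =
  [4, 1, 0]
  [0, 4, 0]
  [0, 0, 4]
(up to reordering of blocks).

Per-block formulas:
  For a 1×1 block at λ = 4: exp(t · [4]) = [e^(4t)].
  For a 2×2 Jordan block J_2(4): exp(t · J_2(4)) = e^(4t)·(I + t·N), where N is the 2×2 nilpotent shift.

After assembling e^{tJ} and conjugating by P, we get:

e^{tB} =
  [exp(4*t), 0, -t*exp(4*t)]
  [0, exp(4*t), 0]
  [0, 0, exp(4*t)]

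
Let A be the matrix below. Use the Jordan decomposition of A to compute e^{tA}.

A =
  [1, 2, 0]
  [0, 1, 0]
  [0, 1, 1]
e^{tA} =
  [exp(t), 2*t*exp(t), 0]
  [0, exp(t), 0]
  [0, t*exp(t), exp(t)]

Strategy: write A = P · J · P⁻¹ where J is a Jordan canonical form, so e^{tA} = P · e^{tJ} · P⁻¹, and e^{tJ} can be computed block-by-block.

A has Jordan form
J =
  [1, 1, 0]
  [0, 1, 0]
  [0, 0, 1]
(up to reordering of blocks).

Per-block formulas:
  For a 2×2 Jordan block J_2(1): exp(t · J_2(1)) = e^(1t)·(I + t·N), where N is the 2×2 nilpotent shift.
  For a 1×1 block at λ = 1: exp(t · [1]) = [e^(1t)].

After assembling e^{tJ} and conjugating by P, we get:

e^{tA} =
  [exp(t), 2*t*exp(t), 0]
  [0, exp(t), 0]
  [0, t*exp(t), exp(t)]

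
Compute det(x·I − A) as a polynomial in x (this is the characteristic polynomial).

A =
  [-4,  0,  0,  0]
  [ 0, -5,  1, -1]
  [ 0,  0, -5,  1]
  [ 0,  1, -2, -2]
x^4 + 16*x^3 + 96*x^2 + 256*x + 256

Expanding det(x·I − A) (e.g. by cofactor expansion or by noting that A is similar to its Jordan form J, which has the same characteristic polynomial as A) gives
  χ_A(x) = x^4 + 16*x^3 + 96*x^2 + 256*x + 256
which factors as (x + 4)^4. The eigenvalues (with algebraic multiplicities) are λ = -4 with multiplicity 4.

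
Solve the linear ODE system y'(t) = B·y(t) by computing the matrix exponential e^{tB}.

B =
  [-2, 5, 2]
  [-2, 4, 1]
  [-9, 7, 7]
e^{tB} =
  [-3*t^2*exp(3*t)/2 - 5*t*exp(3*t) + exp(3*t), -3*t^2*exp(3*t) + 5*t*exp(3*t), 3*t^2*exp(3*t)/2 + 2*t*exp(3*t)]
  [-t^2*exp(3*t)/2 - 2*t*exp(3*t), -t^2*exp(3*t) + t*exp(3*t) + exp(3*t), t^2*exp(3*t)/2 + t*exp(3*t)]
  [-5*t^2*exp(3*t)/2 - 9*t*exp(3*t), -5*t^2*exp(3*t) + 7*t*exp(3*t), 5*t^2*exp(3*t)/2 + 4*t*exp(3*t) + exp(3*t)]

Strategy: write B = P · J · P⁻¹ where J is a Jordan canonical form, so e^{tB} = P · e^{tJ} · P⁻¹, and e^{tJ} can be computed block-by-block.

B has Jordan form
J =
  [3, 1, 0]
  [0, 3, 1]
  [0, 0, 3]
(up to reordering of blocks).

Per-block formulas:
  For a 3×3 Jordan block J_3(3): exp(t · J_3(3)) = e^(3t)·(I + t·N + (t^2/2)·N^2), where N is the 3×3 nilpotent shift.

After assembling e^{tJ} and conjugating by P, we get:

e^{tB} =
  [-3*t^2*exp(3*t)/2 - 5*t*exp(3*t) + exp(3*t), -3*t^2*exp(3*t) + 5*t*exp(3*t), 3*t^2*exp(3*t)/2 + 2*t*exp(3*t)]
  [-t^2*exp(3*t)/2 - 2*t*exp(3*t), -t^2*exp(3*t) + t*exp(3*t) + exp(3*t), t^2*exp(3*t)/2 + t*exp(3*t)]
  [-5*t^2*exp(3*t)/2 - 9*t*exp(3*t), -5*t^2*exp(3*t) + 7*t*exp(3*t), 5*t^2*exp(3*t)/2 + 4*t*exp(3*t) + exp(3*t)]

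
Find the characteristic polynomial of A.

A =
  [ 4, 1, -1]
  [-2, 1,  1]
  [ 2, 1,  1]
x^3 - 6*x^2 + 12*x - 8

Expanding det(x·I − A) (e.g. by cofactor expansion or by noting that A is similar to its Jordan form J, which has the same characteristic polynomial as A) gives
  χ_A(x) = x^3 - 6*x^2 + 12*x - 8
which factors as (x - 2)^3. The eigenvalues (with algebraic multiplicities) are λ = 2 with multiplicity 3.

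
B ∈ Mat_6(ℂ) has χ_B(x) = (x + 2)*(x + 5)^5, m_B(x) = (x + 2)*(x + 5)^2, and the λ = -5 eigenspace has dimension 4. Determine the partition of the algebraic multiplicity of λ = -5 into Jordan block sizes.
Block sizes for λ = -5: [2, 1, 1, 1]

Step 1 — from the characteristic polynomial, algebraic multiplicity of λ = -5 is 5. From dim ker(B − (-5)·I) = 4, there are exactly 4 Jordan blocks for λ = -5.
Step 2 — from the minimal polynomial, the factor (x + 5)^2 tells us the largest block for λ = -5 has size 2.
Step 3 — with total size 5, 4 blocks, and largest block 2, the block sizes (in nonincreasing order) are [2, 1, 1, 1].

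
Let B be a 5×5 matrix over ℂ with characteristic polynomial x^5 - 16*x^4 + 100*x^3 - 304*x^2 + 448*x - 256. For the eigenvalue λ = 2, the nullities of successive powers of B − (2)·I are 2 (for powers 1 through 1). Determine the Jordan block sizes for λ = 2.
Block sizes for λ = 2: [1, 1]

From the dimensions of kernels of powers, the number of Jordan blocks of size at least j is d_j − d_{j−1} where d_j = dim ker(N^j) (with d_0 = 0). Computing the differences gives [2].
The number of blocks of size exactly k is (#blocks of size ≥ k) − (#blocks of size ≥ k + 1), so the partition is: 2 block(s) of size 1.
In nonincreasing order the block sizes are [1, 1].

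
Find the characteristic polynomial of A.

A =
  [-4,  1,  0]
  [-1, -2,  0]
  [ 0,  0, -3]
x^3 + 9*x^2 + 27*x + 27

Expanding det(x·I − A) (e.g. by cofactor expansion or by noting that A is similar to its Jordan form J, which has the same characteristic polynomial as A) gives
  χ_A(x) = x^3 + 9*x^2 + 27*x + 27
which factors as (x + 3)^3. The eigenvalues (with algebraic multiplicities) are λ = -3 with multiplicity 3.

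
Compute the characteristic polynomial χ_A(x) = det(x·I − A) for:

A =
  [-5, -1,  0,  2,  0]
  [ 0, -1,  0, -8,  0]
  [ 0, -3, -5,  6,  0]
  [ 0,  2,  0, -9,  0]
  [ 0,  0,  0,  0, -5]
x^5 + 25*x^4 + 250*x^3 + 1250*x^2 + 3125*x + 3125

Expanding det(x·I − A) (e.g. by cofactor expansion or by noting that A is similar to its Jordan form J, which has the same characteristic polynomial as A) gives
  χ_A(x) = x^5 + 25*x^4 + 250*x^3 + 1250*x^2 + 3125*x + 3125
which factors as (x + 5)^5. The eigenvalues (with algebraic multiplicities) are λ = -5 with multiplicity 5.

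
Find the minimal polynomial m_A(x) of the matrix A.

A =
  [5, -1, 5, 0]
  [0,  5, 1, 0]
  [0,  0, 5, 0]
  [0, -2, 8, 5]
x^3 - 15*x^2 + 75*x - 125

The characteristic polynomial is χ_A(x) = (x - 5)^4, so the eigenvalues are known. The minimal polynomial is
  m_A(x) = Π_λ (x − λ)^{k_λ}
where k_λ is the size of the *largest* Jordan block for λ (equivalently, the smallest k with (A − λI)^k v = 0 for every generalised eigenvector v of λ).

  λ = 5: largest Jordan block has size 3, contributing (x − 5)^3

So m_A(x) = (x - 5)^3 = x^3 - 15*x^2 + 75*x - 125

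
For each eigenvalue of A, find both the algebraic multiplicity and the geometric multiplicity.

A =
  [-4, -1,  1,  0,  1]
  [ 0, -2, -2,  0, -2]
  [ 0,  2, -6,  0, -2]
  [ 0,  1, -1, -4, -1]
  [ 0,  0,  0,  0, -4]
λ = -4: alg = 5, geom = 4

Step 1 — factor the characteristic polynomial to read off the algebraic multiplicities:
  χ_A(x) = (x + 4)^5

Step 2 — compute geometric multiplicities via the rank-nullity identity g(λ) = n − rank(A − λI):
  rank(A − (-4)·I) = 1, so dim ker(A − (-4)·I) = n − 1 = 4

Summary:
  λ = -4: algebraic multiplicity = 5, geometric multiplicity = 4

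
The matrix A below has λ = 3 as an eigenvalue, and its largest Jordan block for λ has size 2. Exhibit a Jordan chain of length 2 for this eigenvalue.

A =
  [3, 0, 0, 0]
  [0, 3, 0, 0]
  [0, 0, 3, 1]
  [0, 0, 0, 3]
A Jordan chain for λ = 3 of length 2:
v_1 = (0, 0, 1, 0)ᵀ
v_2 = (0, 0, 0, 1)ᵀ

Let N = A − (3)·I. We want v_2 with N^2 v_2 = 0 but N^1 v_2 ≠ 0; then v_{j-1} := N · v_j for j = 2, …, 2.

Pick v_2 = (0, 0, 0, 1)ᵀ.
Then v_1 = N · v_2 = (0, 0, 1, 0)ᵀ.

Sanity check: (A − (3)·I) v_1 = (0, 0, 0, 0)ᵀ = 0. ✓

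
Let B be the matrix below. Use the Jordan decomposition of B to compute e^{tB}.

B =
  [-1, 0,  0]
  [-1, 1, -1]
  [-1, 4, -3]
e^{tB} =
  [exp(-t), 0, 0]
  [-t^2*exp(-t)/2 - t*exp(-t), 2*t*exp(-t) + exp(-t), -t*exp(-t)]
  [-t^2*exp(-t) - t*exp(-t), 4*t*exp(-t), -2*t*exp(-t) + exp(-t)]

Strategy: write B = P · J · P⁻¹ where J is a Jordan canonical form, so e^{tB} = P · e^{tJ} · P⁻¹, and e^{tJ} can be computed block-by-block.

B has Jordan form
J =
  [-1,  1,  0]
  [ 0, -1,  1]
  [ 0,  0, -1]
(up to reordering of blocks).

Per-block formulas:
  For a 3×3 Jordan block J_3(-1): exp(t · J_3(-1)) = e^(-1t)·(I + t·N + (t^2/2)·N^2), where N is the 3×3 nilpotent shift.

After assembling e^{tJ} and conjugating by P, we get:

e^{tB} =
  [exp(-t), 0, 0]
  [-t^2*exp(-t)/2 - t*exp(-t), 2*t*exp(-t) + exp(-t), -t*exp(-t)]
  [-t^2*exp(-t) - t*exp(-t), 4*t*exp(-t), -2*t*exp(-t) + exp(-t)]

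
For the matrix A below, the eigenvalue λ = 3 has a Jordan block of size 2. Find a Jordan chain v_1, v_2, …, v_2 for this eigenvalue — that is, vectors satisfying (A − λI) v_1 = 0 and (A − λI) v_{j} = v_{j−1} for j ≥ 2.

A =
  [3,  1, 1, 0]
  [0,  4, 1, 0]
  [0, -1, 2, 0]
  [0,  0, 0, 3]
A Jordan chain for λ = 3 of length 2:
v_1 = (1, 1, -1, 0)ᵀ
v_2 = (0, 1, 0, 0)ᵀ

Let N = A − (3)·I. We want v_2 with N^2 v_2 = 0 but N^1 v_2 ≠ 0; then v_{j-1} := N · v_j for j = 2, …, 2.

Pick v_2 = (0, 1, 0, 0)ᵀ.
Then v_1 = N · v_2 = (1, 1, -1, 0)ᵀ.

Sanity check: (A − (3)·I) v_1 = (0, 0, 0, 0)ᵀ = 0. ✓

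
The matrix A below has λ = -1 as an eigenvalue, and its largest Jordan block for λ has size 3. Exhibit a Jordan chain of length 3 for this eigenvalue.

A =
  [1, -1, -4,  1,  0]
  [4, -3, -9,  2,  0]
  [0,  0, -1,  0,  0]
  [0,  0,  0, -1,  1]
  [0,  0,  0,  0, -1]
A Jordan chain for λ = -1 of length 3:
v_1 = (1, 2, 0, 0, 0)ᵀ
v_2 = (-4, -9, 0, 0, 0)ᵀ
v_3 = (0, 0, 1, 0, 0)ᵀ

Let N = A − (-1)·I. We want v_3 with N^3 v_3 = 0 but N^2 v_3 ≠ 0; then v_{j-1} := N · v_j for j = 3, …, 2.

Pick v_3 = (0, 0, 1, 0, 0)ᵀ.
Then v_2 = N · v_3 = (-4, -9, 0, 0, 0)ᵀ.
Then v_1 = N · v_2 = (1, 2, 0, 0, 0)ᵀ.

Sanity check: (A − (-1)·I) v_1 = (0, 0, 0, 0, 0)ᵀ = 0. ✓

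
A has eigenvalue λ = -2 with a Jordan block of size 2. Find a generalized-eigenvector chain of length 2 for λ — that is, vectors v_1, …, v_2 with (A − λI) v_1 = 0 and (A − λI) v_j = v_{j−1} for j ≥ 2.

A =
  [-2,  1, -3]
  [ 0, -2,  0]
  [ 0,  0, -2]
A Jordan chain for λ = -2 of length 2:
v_1 = (1, 0, 0)ᵀ
v_2 = (0, 1, 0)ᵀ

Let N = A − (-2)·I. We want v_2 with N^2 v_2 = 0 but N^1 v_2 ≠ 0; then v_{j-1} := N · v_j for j = 2, …, 2.

Pick v_2 = (0, 1, 0)ᵀ.
Then v_1 = N · v_2 = (1, 0, 0)ᵀ.

Sanity check: (A − (-2)·I) v_1 = (0, 0, 0)ᵀ = 0. ✓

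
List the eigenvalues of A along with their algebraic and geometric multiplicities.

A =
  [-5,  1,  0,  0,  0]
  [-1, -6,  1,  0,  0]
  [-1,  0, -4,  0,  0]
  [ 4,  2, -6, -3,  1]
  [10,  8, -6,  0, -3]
λ = -5: alg = 3, geom = 1; λ = -3: alg = 2, geom = 1

Step 1 — factor the characteristic polynomial to read off the algebraic multiplicities:
  χ_A(x) = (x + 3)^2*(x + 5)^3

Step 2 — compute geometric multiplicities via the rank-nullity identity g(λ) = n − rank(A − λI):
  rank(A − (-5)·I) = 4, so dim ker(A − (-5)·I) = n − 4 = 1
  rank(A − (-3)·I) = 4, so dim ker(A − (-3)·I) = n − 4 = 1

Summary:
  λ = -5: algebraic multiplicity = 3, geometric multiplicity = 1
  λ = -3: algebraic multiplicity = 2, geometric multiplicity = 1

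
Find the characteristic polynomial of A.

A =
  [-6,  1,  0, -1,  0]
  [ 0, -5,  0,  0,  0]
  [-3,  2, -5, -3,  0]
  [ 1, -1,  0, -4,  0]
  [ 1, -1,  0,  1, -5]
x^5 + 25*x^4 + 250*x^3 + 1250*x^2 + 3125*x + 3125

Expanding det(x·I − A) (e.g. by cofactor expansion or by noting that A is similar to its Jordan form J, which has the same characteristic polynomial as A) gives
  χ_A(x) = x^5 + 25*x^4 + 250*x^3 + 1250*x^2 + 3125*x + 3125
which factors as (x + 5)^5. The eigenvalues (with algebraic multiplicities) are λ = -5 with multiplicity 5.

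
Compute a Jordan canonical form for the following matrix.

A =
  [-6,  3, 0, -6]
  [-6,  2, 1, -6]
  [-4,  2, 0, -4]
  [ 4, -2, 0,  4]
J_3(0) ⊕ J_1(0)

The characteristic polynomial is
  det(x·I − A) = x^4

Eigenvalues and multiplicities (the geometric multiplicity of λ is n − rank(A − λI), which equals the number of Jordan blocks for λ):
  λ = 0: algebraic multiplicity = 4, geometric multiplicity = 2

Determining the block sizes for each eigenvalue:
  λ = 0: with am = 4 and gm = 2, the partition is not yet determined (e.g. several partitions of 4 into 2 parts exist). Let N = A − (0)·I. Computing rank(N^1) = 2, rank(N^2) = 1, rank(N^3) = 0; the number of blocks of size ≥ j is rank(N^{j−1}) − rank(N^j), giving [2, 1, 1]. So we have 1 block(s) of size 3, 1 block(s) of size 1 → block sizes [3, 1]

Assembling the blocks gives a Jordan form
J =
  [0, 1, 0, 0]
  [0, 0, 1, 0]
  [0, 0, 0, 0]
  [0, 0, 0, 0]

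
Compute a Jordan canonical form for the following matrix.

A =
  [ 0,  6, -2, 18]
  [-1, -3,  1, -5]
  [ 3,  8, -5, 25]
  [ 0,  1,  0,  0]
J_3(-2) ⊕ J_1(-2)

The characteristic polynomial is
  det(x·I − A) = x^4 + 8*x^3 + 24*x^2 + 32*x + 16 = (x + 2)^4

Eigenvalues and multiplicities (the geometric multiplicity of λ is n − rank(A − λI), which equals the number of Jordan blocks for λ):
  λ = -2: algebraic multiplicity = 4, geometric multiplicity = 2

Determining the block sizes for each eigenvalue:
  λ = -2: with am = 4 and gm = 2, the partition is not yet determined (e.g. several partitions of 4 into 2 parts exist). Let N = A − (-2)·I. Computing rank(N^1) = 2, rank(N^2) = 1, rank(N^3) = 0; the number of blocks of size ≥ j is rank(N^{j−1}) − rank(N^j), giving [2, 1, 1]. So we have 1 block(s) of size 3, 1 block(s) of size 1 → block sizes [3, 1]

Assembling the blocks gives a Jordan form
J =
  [-2,  1,  0,  0]
  [ 0, -2,  1,  0]
  [ 0,  0, -2,  0]
  [ 0,  0,  0, -2]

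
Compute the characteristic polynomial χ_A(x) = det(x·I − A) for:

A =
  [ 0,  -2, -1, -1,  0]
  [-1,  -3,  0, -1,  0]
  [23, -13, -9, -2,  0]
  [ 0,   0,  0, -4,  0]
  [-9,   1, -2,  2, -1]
x^5 + 17*x^4 + 112*x^3 + 352*x^2 + 512*x + 256

Expanding det(x·I − A) (e.g. by cofactor expansion or by noting that A is similar to its Jordan form J, which has the same characteristic polynomial as A) gives
  χ_A(x) = x^5 + 17*x^4 + 112*x^3 + 352*x^2 + 512*x + 256
which factors as (x + 1)*(x + 4)^4. The eigenvalues (with algebraic multiplicities) are λ = -4 with multiplicity 4, λ = -1 with multiplicity 1.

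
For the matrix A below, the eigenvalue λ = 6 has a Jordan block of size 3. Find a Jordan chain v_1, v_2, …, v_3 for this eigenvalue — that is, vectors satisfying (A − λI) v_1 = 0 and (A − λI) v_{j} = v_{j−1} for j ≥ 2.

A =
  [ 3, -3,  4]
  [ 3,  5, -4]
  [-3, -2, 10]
A Jordan chain for λ = 6 of length 3:
v_1 = (-12, 0, -9)ᵀ
v_2 = (-3, 3, -3)ᵀ
v_3 = (1, 0, 0)ᵀ

Let N = A − (6)·I. We want v_3 with N^3 v_3 = 0 but N^2 v_3 ≠ 0; then v_{j-1} := N · v_j for j = 3, …, 2.

Pick v_3 = (1, 0, 0)ᵀ.
Then v_2 = N · v_3 = (-3, 3, -3)ᵀ.
Then v_1 = N · v_2 = (-12, 0, -9)ᵀ.

Sanity check: (A − (6)·I) v_1 = (0, 0, 0)ᵀ = 0. ✓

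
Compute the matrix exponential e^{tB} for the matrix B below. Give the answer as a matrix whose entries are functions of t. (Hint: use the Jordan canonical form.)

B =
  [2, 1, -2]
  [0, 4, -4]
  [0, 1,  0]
e^{tB} =
  [exp(2*t), t*exp(2*t), -2*t*exp(2*t)]
  [0, 2*t*exp(2*t) + exp(2*t), -4*t*exp(2*t)]
  [0, t*exp(2*t), -2*t*exp(2*t) + exp(2*t)]

Strategy: write B = P · J · P⁻¹ where J is a Jordan canonical form, so e^{tB} = P · e^{tJ} · P⁻¹, and e^{tJ} can be computed block-by-block.

B has Jordan form
J =
  [2, 1, 0]
  [0, 2, 0]
  [0, 0, 2]
(up to reordering of blocks).

Per-block formulas:
  For a 2×2 Jordan block J_2(2): exp(t · J_2(2)) = e^(2t)·(I + t·N), where N is the 2×2 nilpotent shift.
  For a 1×1 block at λ = 2: exp(t · [2]) = [e^(2t)].

After assembling e^{tJ} and conjugating by P, we get:

e^{tB} =
  [exp(2*t), t*exp(2*t), -2*t*exp(2*t)]
  [0, 2*t*exp(2*t) + exp(2*t), -4*t*exp(2*t)]
  [0, t*exp(2*t), -2*t*exp(2*t) + exp(2*t)]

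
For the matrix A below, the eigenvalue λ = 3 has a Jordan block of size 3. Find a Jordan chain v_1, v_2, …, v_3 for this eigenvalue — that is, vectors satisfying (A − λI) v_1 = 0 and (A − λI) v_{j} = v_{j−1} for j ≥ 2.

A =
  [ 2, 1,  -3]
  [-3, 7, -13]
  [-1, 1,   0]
A Jordan chain for λ = 3 of length 3:
v_1 = (1, 4, 1)ᵀ
v_2 = (-1, -3, -1)ᵀ
v_3 = (1, 0, 0)ᵀ

Let N = A − (3)·I. We want v_3 with N^3 v_3 = 0 but N^2 v_3 ≠ 0; then v_{j-1} := N · v_j for j = 3, …, 2.

Pick v_3 = (1, 0, 0)ᵀ.
Then v_2 = N · v_3 = (-1, -3, -1)ᵀ.
Then v_1 = N · v_2 = (1, 4, 1)ᵀ.

Sanity check: (A − (3)·I) v_1 = (0, 0, 0)ᵀ = 0. ✓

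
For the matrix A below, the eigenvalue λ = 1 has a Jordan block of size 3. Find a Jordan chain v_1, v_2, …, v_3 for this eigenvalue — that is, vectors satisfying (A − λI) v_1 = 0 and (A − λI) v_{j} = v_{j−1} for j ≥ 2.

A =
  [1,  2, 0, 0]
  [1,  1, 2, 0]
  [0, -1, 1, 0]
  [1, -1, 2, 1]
A Jordan chain for λ = 1 of length 3:
v_1 = (2, 0, -1, -1)ᵀ
v_2 = (0, 1, 0, 1)ᵀ
v_3 = (1, 0, 0, 0)ᵀ

Let N = A − (1)·I. We want v_3 with N^3 v_3 = 0 but N^2 v_3 ≠ 0; then v_{j-1} := N · v_j for j = 3, …, 2.

Pick v_3 = (1, 0, 0, 0)ᵀ.
Then v_2 = N · v_3 = (0, 1, 0, 1)ᵀ.
Then v_1 = N · v_2 = (2, 0, -1, -1)ᵀ.

Sanity check: (A − (1)·I) v_1 = (0, 0, 0, 0)ᵀ = 0. ✓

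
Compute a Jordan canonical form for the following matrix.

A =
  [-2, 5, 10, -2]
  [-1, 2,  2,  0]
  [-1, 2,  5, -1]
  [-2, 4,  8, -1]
J_3(1) ⊕ J_1(1)

The characteristic polynomial is
  det(x·I − A) = x^4 - 4*x^3 + 6*x^2 - 4*x + 1 = (x - 1)^4

Eigenvalues and multiplicities (the geometric multiplicity of λ is n − rank(A − λI), which equals the number of Jordan blocks for λ):
  λ = 1: algebraic multiplicity = 4, geometric multiplicity = 2

Determining the block sizes for each eigenvalue:
  λ = 1: with am = 4 and gm = 2, the partition is not yet determined (e.g. several partitions of 4 into 2 parts exist). Let N = A − (1)·I. Computing rank(N^1) = 2, rank(N^2) = 1, rank(N^3) = 0; the number of blocks of size ≥ j is rank(N^{j−1}) − rank(N^j), giving [2, 1, 1]. So we have 1 block(s) of size 3, 1 block(s) of size 1 → block sizes [3, 1]

Assembling the blocks gives a Jordan form
J =
  [1, 1, 0, 0]
  [0, 1, 1, 0]
  [0, 0, 1, 0]
  [0, 0, 0, 1]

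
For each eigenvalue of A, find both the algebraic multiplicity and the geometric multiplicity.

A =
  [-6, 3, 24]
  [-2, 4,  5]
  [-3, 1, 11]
λ = 3: alg = 3, geom = 1

Step 1 — factor the characteristic polynomial to read off the algebraic multiplicities:
  χ_A(x) = (x - 3)^3

Step 2 — compute geometric multiplicities via the rank-nullity identity g(λ) = n − rank(A − λI):
  rank(A − (3)·I) = 2, so dim ker(A − (3)·I) = n − 2 = 1

Summary:
  λ = 3: algebraic multiplicity = 3, geometric multiplicity = 1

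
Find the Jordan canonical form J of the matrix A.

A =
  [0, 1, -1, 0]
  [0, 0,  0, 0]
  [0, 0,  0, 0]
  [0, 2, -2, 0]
J_2(0) ⊕ J_1(0) ⊕ J_1(0)

The characteristic polynomial is
  det(x·I − A) = x^4

Eigenvalues and multiplicities (the geometric multiplicity of λ is n − rank(A − λI), which equals the number of Jordan blocks for λ):
  λ = 0: algebraic multiplicity = 4, geometric multiplicity = 3

Determining the block sizes for each eigenvalue:
  λ = 0: 3 blocks summing to 4 forces exactly one block of size 2 and the rest size 1 → block sizes [2, 1, 1]

Assembling the blocks gives a Jordan form
J =
  [0, 1, 0, 0]
  [0, 0, 0, 0]
  [0, 0, 0, 0]
  [0, 0, 0, 0]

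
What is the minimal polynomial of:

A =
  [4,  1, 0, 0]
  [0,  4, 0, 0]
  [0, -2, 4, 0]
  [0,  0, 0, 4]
x^2 - 8*x + 16

The characteristic polynomial is χ_A(x) = (x - 4)^4, so the eigenvalues are known. The minimal polynomial is
  m_A(x) = Π_λ (x − λ)^{k_λ}
where k_λ is the size of the *largest* Jordan block for λ (equivalently, the smallest k with (A − λI)^k v = 0 for every generalised eigenvector v of λ).

  λ = 4: largest Jordan block has size 2, contributing (x − 4)^2

So m_A(x) = (x - 4)^2 = x^2 - 8*x + 16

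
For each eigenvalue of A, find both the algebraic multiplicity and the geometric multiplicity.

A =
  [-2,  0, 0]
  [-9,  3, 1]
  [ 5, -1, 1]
λ = -2: alg = 1, geom = 1; λ = 2: alg = 2, geom = 1

Step 1 — factor the characteristic polynomial to read off the algebraic multiplicities:
  χ_A(x) = (x - 2)^2*(x + 2)

Step 2 — compute geometric multiplicities via the rank-nullity identity g(λ) = n − rank(A − λI):
  rank(A − (-2)·I) = 2, so dim ker(A − (-2)·I) = n − 2 = 1
  rank(A − (2)·I) = 2, so dim ker(A − (2)·I) = n − 2 = 1

Summary:
  λ = -2: algebraic multiplicity = 1, geometric multiplicity = 1
  λ = 2: algebraic multiplicity = 2, geometric multiplicity = 1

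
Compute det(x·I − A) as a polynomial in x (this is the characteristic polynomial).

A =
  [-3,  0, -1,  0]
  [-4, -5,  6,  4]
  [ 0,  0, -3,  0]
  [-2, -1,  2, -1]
x^4 + 12*x^3 + 54*x^2 + 108*x + 81

Expanding det(x·I − A) (e.g. by cofactor expansion or by noting that A is similar to its Jordan form J, which has the same characteristic polynomial as A) gives
  χ_A(x) = x^4 + 12*x^3 + 54*x^2 + 108*x + 81
which factors as (x + 3)^4. The eigenvalues (with algebraic multiplicities) are λ = -3 with multiplicity 4.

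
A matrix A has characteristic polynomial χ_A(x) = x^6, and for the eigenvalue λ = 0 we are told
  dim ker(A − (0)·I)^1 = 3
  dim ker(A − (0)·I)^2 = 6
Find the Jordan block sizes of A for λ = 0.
Block sizes for λ = 0: [2, 2, 2]

From the dimensions of kernels of powers, the number of Jordan blocks of size at least j is d_j − d_{j−1} where d_j = dim ker(N^j) (with d_0 = 0). Computing the differences gives [3, 3].
The number of blocks of size exactly k is (#blocks of size ≥ k) − (#blocks of size ≥ k + 1), so the partition is: 3 block(s) of size 2.
In nonincreasing order the block sizes are [2, 2, 2].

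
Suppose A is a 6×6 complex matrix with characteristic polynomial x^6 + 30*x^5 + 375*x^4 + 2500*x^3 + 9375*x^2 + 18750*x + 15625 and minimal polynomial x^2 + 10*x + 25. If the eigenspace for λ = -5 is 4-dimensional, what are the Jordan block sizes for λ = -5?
Block sizes for λ = -5: [2, 2, 1, 1]

Step 1 — from the characteristic polynomial, algebraic multiplicity of λ = -5 is 6. From dim ker(A − (-5)·I) = 4, there are exactly 4 Jordan blocks for λ = -5.
Step 2 — from the minimal polynomial, the factor (x + 5)^2 tells us the largest block for λ = -5 has size 2.
Step 3 — with total size 6, 4 blocks, and largest block 2, the block sizes (in nonincreasing order) are [2, 2, 1, 1].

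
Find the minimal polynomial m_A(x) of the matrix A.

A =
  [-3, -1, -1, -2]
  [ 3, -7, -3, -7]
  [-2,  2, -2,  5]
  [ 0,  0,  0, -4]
x^2 + 8*x + 16

The characteristic polynomial is χ_A(x) = (x + 4)^4, so the eigenvalues are known. The minimal polynomial is
  m_A(x) = Π_λ (x − λ)^{k_λ}
where k_λ is the size of the *largest* Jordan block for λ (equivalently, the smallest k with (A − λI)^k v = 0 for every generalised eigenvector v of λ).

  λ = -4: largest Jordan block has size 2, contributing (x + 4)^2

So m_A(x) = (x + 4)^2 = x^2 + 8*x + 16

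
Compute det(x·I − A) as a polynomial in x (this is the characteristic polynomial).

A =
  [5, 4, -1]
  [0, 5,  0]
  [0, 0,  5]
x^3 - 15*x^2 + 75*x - 125

Expanding det(x·I − A) (e.g. by cofactor expansion or by noting that A is similar to its Jordan form J, which has the same characteristic polynomial as A) gives
  χ_A(x) = x^3 - 15*x^2 + 75*x - 125
which factors as (x - 5)^3. The eigenvalues (with algebraic multiplicities) are λ = 5 with multiplicity 3.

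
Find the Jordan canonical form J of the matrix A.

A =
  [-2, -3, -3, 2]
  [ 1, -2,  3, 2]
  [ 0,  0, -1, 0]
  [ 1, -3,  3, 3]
J_2(-1) ⊕ J_1(-1) ⊕ J_1(1)

The characteristic polynomial is
  det(x·I − A) = x^4 + 2*x^3 - 2*x - 1 = (x - 1)*(x + 1)^3

Eigenvalues and multiplicities (the geometric multiplicity of λ is n − rank(A − λI), which equals the number of Jordan blocks for λ):
  λ = -1: algebraic multiplicity = 3, geometric multiplicity = 2
  λ = 1: algebraic multiplicity = 1, geometric multiplicity = 1

Determining the block sizes for each eigenvalue:
  λ = -1: 2 blocks summing to 3 forces exactly one block of size 2 and the rest size 1 → block sizes [2, 1]
  λ = 1: one block (gm = 1), so the single block has size am = 1 → block sizes [1]

Assembling the blocks gives a Jordan form
J =
  [-1,  1,  0, 0]
  [ 0, -1,  0, 0]
  [ 0,  0, -1, 0]
  [ 0,  0,  0, 1]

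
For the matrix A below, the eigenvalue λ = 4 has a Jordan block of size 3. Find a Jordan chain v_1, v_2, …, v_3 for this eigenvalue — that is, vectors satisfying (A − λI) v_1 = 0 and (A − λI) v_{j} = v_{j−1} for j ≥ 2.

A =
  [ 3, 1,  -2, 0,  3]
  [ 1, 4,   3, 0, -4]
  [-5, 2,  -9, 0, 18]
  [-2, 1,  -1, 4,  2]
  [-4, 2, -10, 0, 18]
A Jordan chain for λ = 4 of length 3:
v_1 = (1, -1, 5, 0, 4)ᵀ
v_2 = (1, 0, 2, 1, 2)ᵀ
v_3 = (0, 1, 0, 0, 0)ᵀ

Let N = A − (4)·I. We want v_3 with N^3 v_3 = 0 but N^2 v_3 ≠ 0; then v_{j-1} := N · v_j for j = 3, …, 2.

Pick v_3 = (0, 1, 0, 0, 0)ᵀ.
Then v_2 = N · v_3 = (1, 0, 2, 1, 2)ᵀ.
Then v_1 = N · v_2 = (1, -1, 5, 0, 4)ᵀ.

Sanity check: (A − (4)·I) v_1 = (0, 0, 0, 0, 0)ᵀ = 0. ✓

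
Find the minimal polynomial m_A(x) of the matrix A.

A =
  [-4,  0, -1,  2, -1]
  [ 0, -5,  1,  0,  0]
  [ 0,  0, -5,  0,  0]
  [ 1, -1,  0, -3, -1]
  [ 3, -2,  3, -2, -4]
x^5 + 21*x^4 + 174*x^3 + 710*x^2 + 1425*x + 1125

The characteristic polynomial is χ_A(x) = (x + 3)^2*(x + 5)^3, so the eigenvalues are known. The minimal polynomial is
  m_A(x) = Π_λ (x − λ)^{k_λ}
where k_λ is the size of the *largest* Jordan block for λ (equivalently, the smallest k with (A − λI)^k v = 0 for every generalised eigenvector v of λ).

  λ = -5: largest Jordan block has size 3, contributing (x + 5)^3
  λ = -3: largest Jordan block has size 2, contributing (x + 3)^2

So m_A(x) = (x + 3)^2*(x + 5)^3 = x^5 + 21*x^4 + 174*x^3 + 710*x^2 + 1425*x + 1125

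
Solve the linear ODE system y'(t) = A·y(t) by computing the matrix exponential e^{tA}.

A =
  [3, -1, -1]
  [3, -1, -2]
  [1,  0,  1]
e^{tA} =
  [2*t*exp(t) + exp(t), -t*exp(t), -t*exp(t)]
  [-t^2*exp(t) + 3*t*exp(t), t^2*exp(t)/2 - 2*t*exp(t) + exp(t), t^2*exp(t)/2 - 2*t*exp(t)]
  [t^2*exp(t) + t*exp(t), -t^2*exp(t)/2, -t^2*exp(t)/2 + exp(t)]

Strategy: write A = P · J · P⁻¹ where J is a Jordan canonical form, so e^{tA} = P · e^{tJ} · P⁻¹, and e^{tJ} can be computed block-by-block.

A has Jordan form
J =
  [1, 1, 0]
  [0, 1, 1]
  [0, 0, 1]
(up to reordering of blocks).

Per-block formulas:
  For a 3×3 Jordan block J_3(1): exp(t · J_3(1)) = e^(1t)·(I + t·N + (t^2/2)·N^2), where N is the 3×3 nilpotent shift.

After assembling e^{tJ} and conjugating by P, we get:

e^{tA} =
  [2*t*exp(t) + exp(t), -t*exp(t), -t*exp(t)]
  [-t^2*exp(t) + 3*t*exp(t), t^2*exp(t)/2 - 2*t*exp(t) + exp(t), t^2*exp(t)/2 - 2*t*exp(t)]
  [t^2*exp(t) + t*exp(t), -t^2*exp(t)/2, -t^2*exp(t)/2 + exp(t)]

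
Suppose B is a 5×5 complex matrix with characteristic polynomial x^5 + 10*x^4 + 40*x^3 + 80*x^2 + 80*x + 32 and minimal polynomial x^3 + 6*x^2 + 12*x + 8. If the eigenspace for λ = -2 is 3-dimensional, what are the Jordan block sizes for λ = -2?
Block sizes for λ = -2: [3, 1, 1]

Step 1 — from the characteristic polynomial, algebraic multiplicity of λ = -2 is 5. From dim ker(B − (-2)·I) = 3, there are exactly 3 Jordan blocks for λ = -2.
Step 2 — from the minimal polynomial, the factor (x + 2)^3 tells us the largest block for λ = -2 has size 3.
Step 3 — with total size 5, 3 blocks, and largest block 3, the block sizes (in nonincreasing order) are [3, 1, 1].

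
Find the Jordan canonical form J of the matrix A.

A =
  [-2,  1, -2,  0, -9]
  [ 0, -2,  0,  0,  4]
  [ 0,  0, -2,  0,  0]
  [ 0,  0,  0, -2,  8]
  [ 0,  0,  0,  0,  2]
J_2(-2) ⊕ J_1(-2) ⊕ J_1(-2) ⊕ J_1(2)

The characteristic polynomial is
  det(x·I − A) = x^5 + 6*x^4 + 8*x^3 - 16*x^2 - 48*x - 32 = (x - 2)*(x + 2)^4

Eigenvalues and multiplicities (the geometric multiplicity of λ is n − rank(A − λI), which equals the number of Jordan blocks for λ):
  λ = -2: algebraic multiplicity = 4, geometric multiplicity = 3
  λ = 2: algebraic multiplicity = 1, geometric multiplicity = 1

Determining the block sizes for each eigenvalue:
  λ = -2: 3 blocks summing to 4 forces exactly one block of size 2 and the rest size 1 → block sizes [2, 1, 1]
  λ = 2: one block (gm = 1), so the single block has size am = 1 → block sizes [1]

Assembling the blocks gives a Jordan form
J =
  [-2,  1,  0,  0, 0]
  [ 0, -2,  0,  0, 0]
  [ 0,  0, -2,  0, 0]
  [ 0,  0,  0, -2, 0]
  [ 0,  0,  0,  0, 2]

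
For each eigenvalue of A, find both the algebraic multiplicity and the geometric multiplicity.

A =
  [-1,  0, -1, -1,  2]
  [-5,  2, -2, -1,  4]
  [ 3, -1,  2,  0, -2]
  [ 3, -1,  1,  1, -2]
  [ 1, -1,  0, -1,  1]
λ = 1: alg = 5, geom = 3

Step 1 — factor the characteristic polynomial to read off the algebraic multiplicities:
  χ_A(x) = (x - 1)^5

Step 2 — compute geometric multiplicities via the rank-nullity identity g(λ) = n − rank(A − λI):
  rank(A − (1)·I) = 2, so dim ker(A − (1)·I) = n − 2 = 3

Summary:
  λ = 1: algebraic multiplicity = 5, geometric multiplicity = 3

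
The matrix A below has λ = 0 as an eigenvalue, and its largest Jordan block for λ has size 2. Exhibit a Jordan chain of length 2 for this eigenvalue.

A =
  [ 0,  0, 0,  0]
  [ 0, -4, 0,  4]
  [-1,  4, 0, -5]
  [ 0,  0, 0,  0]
A Jordan chain for λ = 0 of length 2:
v_1 = (0, 0, -1, 0)ᵀ
v_2 = (1, 0, 0, 0)ᵀ

Let N = A − (0)·I. We want v_2 with N^2 v_2 = 0 but N^1 v_2 ≠ 0; then v_{j-1} := N · v_j for j = 2, …, 2.

Pick v_2 = (1, 0, 0, 0)ᵀ.
Then v_1 = N · v_2 = (0, 0, -1, 0)ᵀ.

Sanity check: (A − (0)·I) v_1 = (0, 0, 0, 0)ᵀ = 0. ✓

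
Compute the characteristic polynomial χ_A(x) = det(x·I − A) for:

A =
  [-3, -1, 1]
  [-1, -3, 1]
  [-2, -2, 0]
x^3 + 6*x^2 + 12*x + 8

Expanding det(x·I − A) (e.g. by cofactor expansion or by noting that A is similar to its Jordan form J, which has the same characteristic polynomial as A) gives
  χ_A(x) = x^3 + 6*x^2 + 12*x + 8
which factors as (x + 2)^3. The eigenvalues (with algebraic multiplicities) are λ = -2 with multiplicity 3.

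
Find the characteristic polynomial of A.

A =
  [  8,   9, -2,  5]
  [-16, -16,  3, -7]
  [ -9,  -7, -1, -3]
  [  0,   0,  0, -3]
x^4 + 12*x^3 + 54*x^2 + 108*x + 81

Expanding det(x·I − A) (e.g. by cofactor expansion or by noting that A is similar to its Jordan form J, which has the same characteristic polynomial as A) gives
  χ_A(x) = x^4 + 12*x^3 + 54*x^2 + 108*x + 81
which factors as (x + 3)^4. The eigenvalues (with algebraic multiplicities) are λ = -3 with multiplicity 4.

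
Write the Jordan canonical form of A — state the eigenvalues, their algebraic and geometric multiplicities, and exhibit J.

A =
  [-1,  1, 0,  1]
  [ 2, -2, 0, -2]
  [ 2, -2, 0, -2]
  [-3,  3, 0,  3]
J_2(0) ⊕ J_1(0) ⊕ J_1(0)

The characteristic polynomial is
  det(x·I − A) = x^4

Eigenvalues and multiplicities (the geometric multiplicity of λ is n − rank(A − λI), which equals the number of Jordan blocks for λ):
  λ = 0: algebraic multiplicity = 4, geometric multiplicity = 3

Determining the block sizes for each eigenvalue:
  λ = 0: 3 blocks summing to 4 forces exactly one block of size 2 and the rest size 1 → block sizes [2, 1, 1]

Assembling the blocks gives a Jordan form
J =
  [0, 1, 0, 0]
  [0, 0, 0, 0]
  [0, 0, 0, 0]
  [0, 0, 0, 0]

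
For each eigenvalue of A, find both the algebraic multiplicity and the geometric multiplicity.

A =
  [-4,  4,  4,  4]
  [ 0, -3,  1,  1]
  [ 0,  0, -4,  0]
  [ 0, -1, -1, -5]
λ = -4: alg = 4, geom = 3

Step 1 — factor the characteristic polynomial to read off the algebraic multiplicities:
  χ_A(x) = (x + 4)^4

Step 2 — compute geometric multiplicities via the rank-nullity identity g(λ) = n − rank(A − λI):
  rank(A − (-4)·I) = 1, so dim ker(A − (-4)·I) = n − 1 = 3

Summary:
  λ = -4: algebraic multiplicity = 4, geometric multiplicity = 3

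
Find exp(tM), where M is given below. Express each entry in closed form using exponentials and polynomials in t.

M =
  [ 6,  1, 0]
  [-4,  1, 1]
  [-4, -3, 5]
e^{tM} =
  [2*t*exp(4*t) + exp(4*t), -t^2*exp(4*t)/2 + t*exp(4*t), t^2*exp(4*t)/2]
  [-4*t*exp(4*t), t^2*exp(4*t) - 3*t*exp(4*t) + exp(4*t), -t^2*exp(4*t) + t*exp(4*t)]
  [-4*t*exp(4*t), t^2*exp(4*t) - 3*t*exp(4*t), -t^2*exp(4*t) + t*exp(4*t) + exp(4*t)]

Strategy: write M = P · J · P⁻¹ where J is a Jordan canonical form, so e^{tM} = P · e^{tJ} · P⁻¹, and e^{tJ} can be computed block-by-block.

M has Jordan form
J =
  [4, 1, 0]
  [0, 4, 1]
  [0, 0, 4]
(up to reordering of blocks).

Per-block formulas:
  For a 3×3 Jordan block J_3(4): exp(t · J_3(4)) = e^(4t)·(I + t·N + (t^2/2)·N^2), where N is the 3×3 nilpotent shift.

After assembling e^{tJ} and conjugating by P, we get:

e^{tM} =
  [2*t*exp(4*t) + exp(4*t), -t^2*exp(4*t)/2 + t*exp(4*t), t^2*exp(4*t)/2]
  [-4*t*exp(4*t), t^2*exp(4*t) - 3*t*exp(4*t) + exp(4*t), -t^2*exp(4*t) + t*exp(4*t)]
  [-4*t*exp(4*t), t^2*exp(4*t) - 3*t*exp(4*t), -t^2*exp(4*t) + t*exp(4*t) + exp(4*t)]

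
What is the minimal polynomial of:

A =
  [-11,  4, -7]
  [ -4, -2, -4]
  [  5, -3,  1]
x^3 + 12*x^2 + 48*x + 64

The characteristic polynomial is χ_A(x) = (x + 4)^3, so the eigenvalues are known. The minimal polynomial is
  m_A(x) = Π_λ (x − λ)^{k_λ}
where k_λ is the size of the *largest* Jordan block for λ (equivalently, the smallest k with (A − λI)^k v = 0 for every generalised eigenvector v of λ).

  λ = -4: largest Jordan block has size 3, contributing (x + 4)^3

So m_A(x) = (x + 4)^3 = x^3 + 12*x^2 + 48*x + 64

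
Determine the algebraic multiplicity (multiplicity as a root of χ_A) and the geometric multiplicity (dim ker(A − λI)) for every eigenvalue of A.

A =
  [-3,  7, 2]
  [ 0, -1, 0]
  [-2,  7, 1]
λ = -1: alg = 3, geom = 2

Step 1 — factor the characteristic polynomial to read off the algebraic multiplicities:
  χ_A(x) = (x + 1)^3

Step 2 — compute geometric multiplicities via the rank-nullity identity g(λ) = n − rank(A − λI):
  rank(A − (-1)·I) = 1, so dim ker(A − (-1)·I) = n − 1 = 2

Summary:
  λ = -1: algebraic multiplicity = 3, geometric multiplicity = 2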